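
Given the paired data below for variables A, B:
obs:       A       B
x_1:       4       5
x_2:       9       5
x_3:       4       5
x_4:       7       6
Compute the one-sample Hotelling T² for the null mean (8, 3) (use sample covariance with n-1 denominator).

Step 1 — sample mean vector:
  mean(A) = (4 + 9 + 4 + 7) / 4 = 24/4 = 6
  mean(B) = (5 + 5 + 5 + 6) / 4 = 21/4 = 5.25
  x̄ = (6, 5.25),  deviation x̄ - mu_0 = (6, 5.25) - (8, 3) = (-2, 2.25).

Step 2 — sample covariance matrix, S[i,j] = (1/(n-1)) · Σ_k (x_{k,i} - mean_i) · (x_{k,j} - mean_j), divisor n-1 = 3:
  S[A,A] = ((-2)·(-2) + (3)·(3) + (-2)·(-2) + (1)·(1)) / 3 = 18/3 = 6
  S[A,B] = ((-2)·(-0.25) + (3)·(-0.25) + (-2)·(-0.25) + (1)·(0.75)) / 3 = 1/3 = 0.3333
  S[B,B] = ((-0.25)·(-0.25) + (-0.25)·(-0.25) + (-0.25)·(-0.25) + (0.75)·(0.75)) / 3 = 0.75/3 = 0.25
  S = [[6, 0.3333],
 [0.3333, 0.25]].

Step 3 — invert S. det(S) = 6·0.25 - (0.3333)² = 1.3889.
  S^{-1} = (1/det) · [[d, -b], [-b, a]] = [[0.18, -0.24],
 [-0.24, 4.32]].

Step 4 — quadratic form (x̄ - mu_0)^T · S^{-1} · (x̄ - mu_0):
  S^{-1} · (x̄ - mu_0) = (-0.9, 10.2),
  (x̄ - mu_0)^T · [...] = (-2)·(-0.9) + (2.25)·(10.2) = 24.75.

Step 5 — scale by n: T² = 4 · 24.75 = 99.

T² ≈ 99


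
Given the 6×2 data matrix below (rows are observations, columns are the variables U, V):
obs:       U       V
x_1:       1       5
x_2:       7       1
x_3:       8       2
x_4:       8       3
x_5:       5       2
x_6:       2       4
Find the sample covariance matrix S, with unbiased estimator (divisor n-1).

Step 1 — column means:
  mean(U) = (1 + 7 + 8 + 8 + 5 + 2) / 6 = 31/6 = 5.1667
  mean(V) = (5 + 1 + 2 + 3 + 2 + 4) / 6 = 17/6 = 2.8333

Step 2 — sample covariance S[i,j] = (1/(n-1)) · Σ_k (x_{k,i} - mean_i) · (x_{k,j} - mean_j), with n-1 = 5.
  S[U,U] = ((-4.1667)·(-4.1667) + (1.8333)·(1.8333) + (2.8333)·(2.8333) + (2.8333)·(2.8333) + (-0.1667)·(-0.1667) + (-3.1667)·(-3.1667)) / 5 = 46.8333/5 = 9.3667
  S[U,V] = ((-4.1667)·(2.1667) + (1.8333)·(-1.8333) + (2.8333)·(-0.8333) + (2.8333)·(0.1667) + (-0.1667)·(-0.8333) + (-3.1667)·(1.1667)) / 5 = -17.8333/5 = -3.5667
  S[V,V] = ((2.1667)·(2.1667) + (-1.8333)·(-1.8333) + (-0.8333)·(-0.8333) + (0.1667)·(0.1667) + (-0.8333)·(-0.8333) + (1.1667)·(1.1667)) / 5 = 10.8333/5 = 2.1667

S is symmetric (S[j,i] = S[i,j]). Assembling:

S = [[9.3667, -3.5667],
 [-3.5667, 2.1667]]


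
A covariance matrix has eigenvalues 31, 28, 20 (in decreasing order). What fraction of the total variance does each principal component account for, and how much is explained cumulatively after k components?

Step 1 — total variance = trace(Sigma) = Σ λ_i = 31 + 28 + 20 = 79.

Step 2 — fraction explained by component i = λ_i / Σ λ:
  PC1: 31/79 = 0.3924
  PC2: 28/79 = 0.3544
  PC3: 20/79 = 0.2532

Step 3 — cumulative fraction after k components = (λ_1 + ... + λ_k) / Σ λ:
  k = 1: 31/79 = 0.3924
  k = 2: (31 + 28)/79 = 59/79 = 0.7468
  k = 3: (31 + 28 + 20)/79 = 79/79 = 1

Summary (fraction, with percent):

explained: PC1 0.3924 (39.24%), PC2 0.3544 (35.44%), PC3 0.2532 (25.32%);  cumulative: 0.3924, 0.7468, 1


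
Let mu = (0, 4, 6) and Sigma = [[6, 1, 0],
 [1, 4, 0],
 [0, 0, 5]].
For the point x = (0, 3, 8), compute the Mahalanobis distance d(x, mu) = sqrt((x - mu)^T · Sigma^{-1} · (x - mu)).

Step 1 — centre the observation: (x - mu) = (0, -1, 2).

Step 2 — invert Sigma (cofactor / det for 3×3, or solve directly):
  Sigma^{-1} = [[0.1739, -0.0435, 0],
 [-0.0435, 0.2609, 0],
 [0, 0, 0.2]].

Step 3 — form the quadratic (x - mu)^T · Sigma^{-1} · (x - mu):
  Sigma^{-1} · (x - mu) = (0.0435, -0.2609, 0.4).
  (x - mu)^T · [Sigma^{-1} · (x - mu)] = (0)·(0.0435) + (-1)·(-0.2609) + (2)·(0.4) = 1.0609.

Step 4 — take square root: d = √(1.0609) ≈ 1.03.

d(x, mu) = √(1.0609) ≈ 1.03


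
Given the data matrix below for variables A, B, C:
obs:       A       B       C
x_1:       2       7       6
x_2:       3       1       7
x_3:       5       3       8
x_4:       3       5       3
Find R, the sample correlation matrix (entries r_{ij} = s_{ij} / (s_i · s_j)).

Step 1 — column means:
  mean(A) = (2 + 3 + 5 + 3) / 4 = 13/4 = 3.25
  mean(B) = (7 + 1 + 3 + 5) / 4 = 16/4 = 4
  mean(C) = (6 + 7 + 8 + 3) / 4 = 24/4 = 6

Step 2 — sample variances and covariances s[i,j] = (1/(n-1)) · Σ_k (x_{k,i} - mean_i) · (x_{k,j} - mean_j), with n-1 = 3:
  s[A,A] = ((-1.25)·(-1.25) + (-0.25)·(-0.25) + (1.75)·(1.75) + (-0.25)·(-0.25)) / 3 = 4.75/3 = 1.5833
  s[A,B] = ((-1.25)·(3) + (-0.25)·(-3) + (1.75)·(-1) + (-0.25)·(1)) / 3 = -5/3 = -1.6667
  s[A,C] = ((-1.25)·(0) + (-0.25)·(1) + (1.75)·(2) + (-0.25)·(-3)) / 3 = 4/3 = 1.3333
  s[B,B] = ((3)·(3) + (-3)·(-3) + (-1)·(-1) + (1)·(1)) / 3 = 20/3 = 6.6667
  s[B,C] = ((3)·(0) + (-3)·(1) + (-1)·(2) + (1)·(-3)) / 3 = -8/3 = -2.6667
  s[C,C] = ((0)·(0) + (1)·(1) + (2)·(2) + (-3)·(-3)) / 3 = 14/3 = 4.6667
  Sample standard deviations s_i = √(s[i,i]):
  s(A) = √(1.5833) = 1.2583
  s(B) = √(6.6667) = 2.582
  s(C) = √(4.6667) = 2.1602

Step 3 — r_{ij} = s_{ij} / (s_i · s_j):
  r[A,A] = 1 (diagonal).
  r[A,B] = -1.6667 / (1.2583 · 2.582) = -1.6667 / 3.2489 = -0.513
  r[A,C] = 1.3333 / (1.2583 · 2.1602) = 1.3333 / 2.7183 = 0.4905
  r[B,B] = 1 (diagonal).
  r[B,C] = -2.6667 / (2.582 · 2.1602) = -2.6667 / 5.5777 = -0.4781
  r[C,C] = 1 (diagonal).

R is symmetric with unit diagonal. Assembling:

R = [[1, -0.513, 0.4905],
 [-0.513, 1, -0.4781],
 [0.4905, -0.4781, 1]]


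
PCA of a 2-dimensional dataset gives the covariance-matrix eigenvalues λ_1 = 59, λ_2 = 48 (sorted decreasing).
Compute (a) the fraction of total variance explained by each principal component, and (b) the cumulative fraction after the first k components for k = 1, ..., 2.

Step 1 — total variance = trace(Sigma) = Σ λ_i = 59 + 48 = 107.

Step 2 — fraction explained by component i = λ_i / Σ λ:
  PC1: 59/107 = 0.5514
  PC2: 48/107 = 0.4486

Step 3 — cumulative fraction after k components = (λ_1 + ... + λ_k) / Σ λ:
  k = 1: 59/107 = 0.5514
  k = 2: (59 + 48)/107 = 107/107 = 1

Summary (fraction, with percent):

explained: PC1 0.5514 (55.14%), PC2 0.4486 (44.86%);  cumulative: 0.5514, 1


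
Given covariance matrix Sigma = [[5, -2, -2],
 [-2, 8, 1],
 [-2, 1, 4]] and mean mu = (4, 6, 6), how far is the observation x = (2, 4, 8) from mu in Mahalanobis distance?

Step 1 — centre the observation: (x - mu) = (-2, -2, 2).

Step 2 — invert Sigma (cofactor / det for 3×3, or solve directly):
  Sigma^{-1} = [[0.2696, 0.0522, 0.1217],
 [0.0522, 0.1391, -0.0087],
 [0.1217, -0.0087, 0.313]].

Step 3 — form the quadratic (x - mu)^T · Sigma^{-1} · (x - mu):
  Sigma^{-1} · (x - mu) = (-0.4, -0.4, 0.4).
  (x - mu)^T · [Sigma^{-1} · (x - mu)] = (-2)·(-0.4) + (-2)·(-0.4) + (2)·(0.4) = 2.4.

Step 4 — take square root: d = √(2.4) ≈ 1.5492.

d(x, mu) = √(2.4) ≈ 1.5492


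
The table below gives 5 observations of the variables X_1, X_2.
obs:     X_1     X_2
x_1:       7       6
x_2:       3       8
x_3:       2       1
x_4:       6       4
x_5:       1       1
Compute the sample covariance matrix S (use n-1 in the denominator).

Step 1 — column means:
  mean(X_1) = (7 + 3 + 2 + 6 + 1) / 5 = 19/5 = 3.8
  mean(X_2) = (6 + 8 + 1 + 4 + 1) / 5 = 20/5 = 4

Step 2 — sample covariance S[i,j] = (1/(n-1)) · Σ_k (x_{k,i} - mean_i) · (x_{k,j} - mean_j), with n-1 = 4.
  S[X_1,X_1] = ((3.2)·(3.2) + (-0.8)·(-0.8) + (-1.8)·(-1.8) + (2.2)·(2.2) + (-2.8)·(-2.8)) / 4 = 26.8/4 = 6.7
  S[X_1,X_2] = ((3.2)·(2) + (-0.8)·(4) + (-1.8)·(-3) + (2.2)·(0) + (-2.8)·(-3)) / 4 = 17/4 = 4.25
  S[X_2,X_2] = ((2)·(2) + (4)·(4) + (-3)·(-3) + (0)·(0) + (-3)·(-3)) / 4 = 38/4 = 9.5

S is symmetric (S[j,i] = S[i,j]). Assembling:

S = [[6.7, 4.25],
 [4.25, 9.5]]


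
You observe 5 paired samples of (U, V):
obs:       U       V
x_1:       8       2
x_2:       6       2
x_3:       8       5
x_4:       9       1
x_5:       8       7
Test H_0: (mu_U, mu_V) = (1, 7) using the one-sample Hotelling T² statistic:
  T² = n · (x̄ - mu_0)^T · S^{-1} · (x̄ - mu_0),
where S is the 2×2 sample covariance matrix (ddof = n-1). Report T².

Step 1 — sample mean vector:
  mean(U) = (8 + 6 + 8 + 9 + 8) / 5 = 39/5 = 7.8
  mean(V) = (2 + 2 + 5 + 1 + 7) / 5 = 17/5 = 3.4
  x̄ = (7.8, 3.4),  deviation x̄ - mu_0 = (7.8, 3.4) - (1, 7) = (6.8, -3.6).

Step 2 — sample covariance matrix, S[i,j] = (1/(n-1)) · Σ_k (x_{k,i} - mean_i) · (x_{k,j} - mean_j), divisor n-1 = 4:
  S[U,U] = ((0.2)·(0.2) + (-1.8)·(-1.8) + (0.2)·(0.2) + (1.2)·(1.2) + (0.2)·(0.2)) / 4 = 4.8/4 = 1.2
  S[U,V] = ((0.2)·(-1.4) + (-1.8)·(-1.4) + (0.2)·(1.6) + (1.2)·(-2.4) + (0.2)·(3.6)) / 4 = 0.4/4 = 0.1
  S[V,V] = ((-1.4)·(-1.4) + (-1.4)·(-1.4) + (1.6)·(1.6) + (-2.4)·(-2.4) + (3.6)·(3.6)) / 4 = 25.2/4 = 6.3
  S = [[1.2, 0.1],
 [0.1, 6.3]].

Step 3 — invert S. det(S) = 1.2·6.3 - (0.1)² = 7.55.
  S^{-1} = (1/det) · [[d, -b], [-b, a]] = [[0.8344, -0.0132],
 [-0.0132, 0.1589]].

Step 4 — quadratic form (x̄ - mu_0)^T · S^{-1} · (x̄ - mu_0):
  S^{-1} · (x̄ - mu_0) = (5.7219, -0.6623),
  (x̄ - mu_0)^T · [...] = (6.8)·(5.7219) + (-3.6)·(-0.6623) = 41.2927.

Step 5 — scale by n: T² = 5 · 41.2927 = 206.4636.

T² ≈ 206.4636


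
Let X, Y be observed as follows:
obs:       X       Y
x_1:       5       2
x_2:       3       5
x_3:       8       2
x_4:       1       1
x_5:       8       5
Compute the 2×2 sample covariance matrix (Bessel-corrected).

Step 1 — column means:
  mean(X) = (5 + 3 + 8 + 1 + 8) / 5 = 25/5 = 5
  mean(Y) = (2 + 5 + 2 + 1 + 5) / 5 = 15/5 = 3

Step 2 — sample covariance S[i,j] = (1/(n-1)) · Σ_k (x_{k,i} - mean_i) · (x_{k,j} - mean_j), with n-1 = 4.
  S[X,X] = ((0)·(0) + (-2)·(-2) + (3)·(3) + (-4)·(-4) + (3)·(3)) / 4 = 38/4 = 9.5
  S[X,Y] = ((0)·(-1) + (-2)·(2) + (3)·(-1) + (-4)·(-2) + (3)·(2)) / 4 = 7/4 = 1.75
  S[Y,Y] = ((-1)·(-1) + (2)·(2) + (-1)·(-1) + (-2)·(-2) + (2)·(2)) / 4 = 14/4 = 3.5

S is symmetric (S[j,i] = S[i,j]). Assembling:

S = [[9.5, 1.75],
 [1.75, 3.5]]


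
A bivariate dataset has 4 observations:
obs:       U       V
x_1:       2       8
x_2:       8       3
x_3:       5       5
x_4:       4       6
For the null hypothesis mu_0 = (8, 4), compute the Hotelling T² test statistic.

Step 1 — sample mean vector:
  mean(U) = (2 + 8 + 5 + 4) / 4 = 19/4 = 4.75
  mean(V) = (8 + 3 + 5 + 6) / 4 = 22/4 = 5.5
  x̄ = (4.75, 5.5),  deviation x̄ - mu_0 = (4.75, 5.5) - (8, 4) = (-3.25, 1.5).

Step 2 — sample covariance matrix, S[i,j] = (1/(n-1)) · Σ_k (x_{k,i} - mean_i) · (x_{k,j} - mean_j), divisor n-1 = 3:
  S[U,U] = ((-2.75)·(-2.75) + (3.25)·(3.25) + (0.25)·(0.25) + (-0.75)·(-0.75)) / 3 = 18.75/3 = 6.25
  S[U,V] = ((-2.75)·(2.5) + (3.25)·(-2.5) + (0.25)·(-0.5) + (-0.75)·(0.5)) / 3 = -15.5/3 = -5.1667
  S[V,V] = ((2.5)·(2.5) + (-2.5)·(-2.5) + (-0.5)·(-0.5) + (0.5)·(0.5)) / 3 = 13/3 = 4.3333
  S = [[6.25, -5.1667],
 [-5.1667, 4.3333]].

Step 3 — invert S. det(S) = 6.25·4.3333 - (-5.1667)² = 0.3889.
  S^{-1} = (1/det) · [[d, -b], [-b, a]] = [[11.1429, 13.2857],
 [13.2857, 16.0714]].

Step 4 — quadratic form (x̄ - mu_0)^T · S^{-1} · (x̄ - mu_0):
  S^{-1} · (x̄ - mu_0) = (-16.2857, -19.0714),
  (x̄ - mu_0)^T · [...] = (-3.25)·(-16.2857) + (1.5)·(-19.0714) = 24.3214.

Step 5 — scale by n: T² = 4 · 24.3214 = 97.2857.

T² ≈ 97.2857


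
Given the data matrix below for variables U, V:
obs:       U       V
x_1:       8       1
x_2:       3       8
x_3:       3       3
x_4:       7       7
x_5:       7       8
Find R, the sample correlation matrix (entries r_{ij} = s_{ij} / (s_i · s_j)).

Step 1 — column means:
  mean(U) = (8 + 3 + 3 + 7 + 7) / 5 = 28/5 = 5.6
  mean(V) = (1 + 8 + 3 + 7 + 8) / 5 = 27/5 = 5.4

Step 2 — sample variances and covariances s[i,j] = (1/(n-1)) · Σ_k (x_{k,i} - mean_i) · (x_{k,j} - mean_j), with n-1 = 4:
  s[U,U] = ((2.4)·(2.4) + (-2.6)·(-2.6) + (-2.6)·(-2.6) + (1.4)·(1.4) + (1.4)·(1.4)) / 4 = 23.2/4 = 5.8
  s[U,V] = ((2.4)·(-4.4) + (-2.6)·(2.6) + (-2.6)·(-2.4) + (1.4)·(1.6) + (1.4)·(2.6)) / 4 = -5.2/4 = -1.3
  s[V,V] = ((-4.4)·(-4.4) + (2.6)·(2.6) + (-2.4)·(-2.4) + (1.6)·(1.6) + (2.6)·(2.6)) / 4 = 41.2/4 = 10.3
  Sample standard deviations s_i = √(s[i,i]):
  s(U) = √(5.8) = 2.4083
  s(V) = √(10.3) = 3.2094

Step 3 — r_{ij} = s_{ij} / (s_i · s_j):
  r[U,U] = 1 (diagonal).
  r[U,V] = -1.3 / (2.4083 · 3.2094) = -1.3 / 7.7292 = -0.1682
  r[V,V] = 1 (diagonal).

R is symmetric with unit diagonal. Assembling:

R = [[1, -0.1682],
 [-0.1682, 1]]


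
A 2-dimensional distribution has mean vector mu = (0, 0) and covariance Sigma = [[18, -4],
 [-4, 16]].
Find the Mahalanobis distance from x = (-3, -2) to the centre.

Step 1 — centre the observation: (x - mu) = (-3, -2).

Step 2 — invert Sigma. det(Sigma) = 18·16 - (-4)² = 272.
  Sigma^{-1} = (1/det) · [[d, -b], [-b, a]] = [[0.0588, 0.0147],
 [0.0147, 0.0662]].

Step 3 — form the quadratic (x - mu)^T · Sigma^{-1} · (x - mu):
  Sigma^{-1} · (x - mu) = (-0.2059, -0.1765).
  (x - mu)^T · [Sigma^{-1} · (x - mu)] = (-3)·(-0.2059) + (-2)·(-0.1765) = 0.9706.

Step 4 — take square root: d = √(0.9706) ≈ 0.9852.

d(x, mu) = √(0.9706) ≈ 0.9852


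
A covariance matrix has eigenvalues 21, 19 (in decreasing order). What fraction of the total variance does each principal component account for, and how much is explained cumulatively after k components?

Step 1 — total variance = trace(Sigma) = Σ λ_i = 21 + 19 = 40.

Step 2 — fraction explained by component i = λ_i / Σ λ:
  PC1: 21/40 = 0.525
  PC2: 19/40 = 0.475

Step 3 — cumulative fraction after k components = (λ_1 + ... + λ_k) / Σ λ:
  k = 1: 21/40 = 0.525
  k = 2: (21 + 19)/40 = 40/40 = 1

Summary (fraction, with percent):

explained: PC1 0.525 (52.5%), PC2 0.475 (47.5%);  cumulative: 0.525, 1


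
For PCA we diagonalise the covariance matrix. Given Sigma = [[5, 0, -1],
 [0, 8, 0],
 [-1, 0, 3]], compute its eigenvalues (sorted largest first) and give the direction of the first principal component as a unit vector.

Step 1 — characteristic polynomial p(λ) = det(λI - Sigma) = λ³ - tr·λ² + c_1·λ - det, where tr = trace, c_1 = sum of the principal 2×2 minors, det = det(Sigma):
  tr = 5 + 8 + 3 = 16,
  c_1 = (5·8 - (0)²) + (5·3 - (-1)²) + (8·3 - (0)²) = 40 + 14 + 24 = 78,
  det = 5·(8·3 - (0)²) - (0)·((0)·3 - (0)·(-1)) + (-1)·((0)·(0) - 8·(-1)) = 5·(24) - (0)·(0) + (-1)·(8) = 112.
  So p(λ) = λ³ - 16λ² + 78λ - 112.
Step 2 — look for an integer root (rational root theorem: any rational root is an integer divisor of 112). Testing λ = 8:
  p(8) = 512 - 1024 + 624 - 112 = 0  ✓
  Dividing out (λ - 8): p(λ) = (λ - 8)(λ² - 8λ + 14).
Step 3 — remaining eigenvalues from the quadratic λ² - 8λ + 14 = 0:
  Δ = 8² - 4·14 = 64 - 56 = 8,  λ = (8 ± √8)/2 = (8 ± 2.8284)/2 ≈ 5.4142 or 2.5858.
  Sorted: λ_1 = 8,  λ_2 = 5.4142,  λ_3 = 2.5858  (check: sum = 16 = tr ✓).

Step 4 — unit eigenvector for λ_1 = 8: v spans the null space of (Sigma - λ_1 I), whose rows are
  r_1 = (-3, 0, -1),  r_2 = (0, 0, 0),  r_3 = (-1, 0, -5).
  v is orthogonal to every row, so take v ∝ r_1 × r_3 = ((0)·(-5) - (-1)·(0), (-1)·(-1) - (-3)·(-5), (-3)·(0) - (0)·(-1)) = (0, -14, 0).
  Rescale (divide by 14; multiply by -1 so the first nonzero entry is positive): u = (0, 1, 0).
  ||u|| = √((0)² + (1)² + (0)²) = √(1) = 1,  v_1 = u/||u|| ≈ (0, 1, 0) (||v_1|| = 1).

λ_1 = 8,  λ_2 = 5.4142,  λ_3 = 2.5858;  v_1 ≈ (0, 1, 0)


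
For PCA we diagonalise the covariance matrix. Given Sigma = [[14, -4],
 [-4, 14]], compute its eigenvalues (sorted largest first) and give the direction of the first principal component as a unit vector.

Step 1 — characteristic polynomial of 2×2 Sigma:
  det(Sigma - λI) = λ² - trace · λ + det = 0.
  trace = 14 + 14 = 28, det = 14·14 - (-4)² = 180.
Step 2 — discriminant:
  Δ = trace² - 4·det = 784 - 720 = 64.
Step 3 — eigenvalues:
  λ = (trace ± √Δ)/2 = (28 ± 8)/2,
  λ_1 = 18,  λ_2 = 10.

Step 4 — unit eigenvector for λ_1: solve (Sigma - λ_1 I)v = 0. First row:
  (14 - 18)·v_x + (-4)·v_y = 0, i.e. (-4)·v_x + (-4)·v_y = 0,
  so v ∝ (b, λ_1 - a) = (-4, 4); multiply by -1 so the first entry is positive: u = (4, -4).
  ||u|| = √((4)² + (-4)²) = √(32) ≈ 5.6569,
  v_1 = u/||u|| ≈ (0.7071, -0.7071) (||v_1|| = 1).

λ_1 = 18,  λ_2 = 10;  v_1 ≈ (0.7071, -0.7071)


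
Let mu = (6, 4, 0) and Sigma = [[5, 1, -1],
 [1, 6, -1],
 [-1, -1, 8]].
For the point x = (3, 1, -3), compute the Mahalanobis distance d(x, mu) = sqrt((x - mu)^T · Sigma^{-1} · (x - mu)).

Step 1 — centre the observation: (x - mu) = (-3, -3, -3).

Step 2 — invert Sigma (cofactor / det for 3×3, or solve directly):
  Sigma^{-1} = [[0.2108, -0.0314, 0.0224],
 [-0.0314, 0.1749, 0.0179],
 [0.0224, 0.0179, 0.13]].

Step 3 — form the quadratic (x - mu)^T · Sigma^{-1} · (x - mu):
  Sigma^{-1} · (x - mu) = (-0.6054, -0.4843, -0.5112).
  (x - mu)^T · [Sigma^{-1} · (x - mu)] = (-3)·(-0.6054) + (-3)·(-0.4843) + (-3)·(-0.5112) = 4.8027.

Step 4 — take square root: d = √(4.8027) ≈ 2.1915.

d(x, mu) = √(4.8027) ≈ 2.1915


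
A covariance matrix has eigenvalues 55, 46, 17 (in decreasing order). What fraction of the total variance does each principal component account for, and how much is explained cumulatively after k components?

Step 1 — total variance = trace(Sigma) = Σ λ_i = 55 + 46 + 17 = 118.

Step 2 — fraction explained by component i = λ_i / Σ λ:
  PC1: 55/118 = 0.4661
  PC2: 46/118 = 0.3898
  PC3: 17/118 = 0.1441

Step 3 — cumulative fraction after k components = (λ_1 + ... + λ_k) / Σ λ:
  k = 1: 55/118 = 0.4661
  k = 2: (55 + 46)/118 = 101/118 = 0.8559
  k = 3: (55 + 46 + 17)/118 = 118/118 = 1

Summary (fraction, with percent):

explained: PC1 0.4661 (46.61%), PC2 0.3898 (38.98%), PC3 0.1441 (14.41%);  cumulative: 0.4661, 0.8559, 1


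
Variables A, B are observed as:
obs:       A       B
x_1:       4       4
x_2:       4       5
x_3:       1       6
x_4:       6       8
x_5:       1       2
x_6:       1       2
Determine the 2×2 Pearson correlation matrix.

Step 1 — column means:
  mean(A) = (4 + 4 + 1 + 6 + 1 + 1) / 6 = 17/6 = 2.8333
  mean(B) = (4 + 5 + 6 + 8 + 2 + 2) / 6 = 27/6 = 4.5

Step 2 — sample variances and covariances s[i,j] = (1/(n-1)) · Σ_k (x_{k,i} - mean_i) · (x_{k,j} - mean_j), with n-1 = 5:
  s[A,A] = ((1.1667)·(1.1667) + (1.1667)·(1.1667) + (-1.8333)·(-1.8333) + (3.1667)·(3.1667) + (-1.8333)·(-1.8333) + (-1.8333)·(-1.8333)) / 5 = 22.8333/5 = 4.5667
  s[A,B] = ((1.1667)·(-0.5) + (1.1667)·(0.5) + (-1.8333)·(1.5) + (3.1667)·(3.5) + (-1.8333)·(-2.5) + (-1.8333)·(-2.5)) / 5 = 17.5/5 = 3.5
  s[B,B] = ((-0.5)·(-0.5) + (0.5)·(0.5) + (1.5)·(1.5) + (3.5)·(3.5) + (-2.5)·(-2.5) + (-2.5)·(-2.5)) / 5 = 27.5/5 = 5.5
  Sample standard deviations s_i = √(s[i,i]):
  s(A) = √(4.5667) = 2.137
  s(B) = √(5.5) = 2.3452

Step 3 — r_{ij} = s_{ij} / (s_i · s_j):
  r[A,A] = 1 (diagonal).
  r[A,B] = 3.5 / (2.137 · 2.3452) = 3.5 / 5.0117 = 0.6984
  r[B,B] = 1 (diagonal).

R is symmetric with unit diagonal. Assembling:

R = [[1, 0.6984],
 [0.6984, 1]]


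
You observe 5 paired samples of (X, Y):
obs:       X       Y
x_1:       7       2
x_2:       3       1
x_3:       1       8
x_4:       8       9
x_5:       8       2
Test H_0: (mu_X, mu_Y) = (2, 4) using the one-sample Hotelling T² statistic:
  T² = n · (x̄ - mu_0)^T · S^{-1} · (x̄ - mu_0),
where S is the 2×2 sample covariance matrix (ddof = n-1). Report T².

Step 1 — sample mean vector:
  mean(X) = (7 + 3 + 1 + 8 + 8) / 5 = 27/5 = 5.4
  mean(Y) = (2 + 1 + 8 + 9 + 2) / 5 = 22/5 = 4.4
  x̄ = (5.4, 4.4),  deviation x̄ - mu_0 = (5.4, 4.4) - (2, 4) = (3.4, 0.4).

Step 2 — sample covariance matrix, S[i,j] = (1/(n-1)) · Σ_k (x_{k,i} - mean_i) · (x_{k,j} - mean_j), divisor n-1 = 4:
  S[X,X] = ((1.6)·(1.6) + (-2.4)·(-2.4) + (-4.4)·(-4.4) + (2.6)·(2.6) + (2.6)·(2.6)) / 4 = 41.2/4 = 10.3
  S[X,Y] = ((1.6)·(-2.4) + (-2.4)·(-3.4) + (-4.4)·(3.6) + (2.6)·(4.6) + (2.6)·(-2.4)) / 4 = -5.8/4 = -1.45
  S[Y,Y] = ((-2.4)·(-2.4) + (-3.4)·(-3.4) + (3.6)·(3.6) + (4.6)·(4.6) + (-2.4)·(-2.4)) / 4 = 57.2/4 = 14.3
  S = [[10.3, -1.45],
 [-1.45, 14.3]].

Step 3 — invert S. det(S) = 10.3·14.3 - (-1.45)² = 145.1875.
  S^{-1} = (1/det) · [[d, -b], [-b, a]] = [[0.0985, 0.01],
 [0.01, 0.0709]].

Step 4 — quadratic form (x̄ - mu_0)^T · S^{-1} · (x̄ - mu_0):
  S^{-1} · (x̄ - mu_0) = (0.3389, 0.0623),
  (x̄ - mu_0)^T · [...] = (3.4)·(0.3389) + (0.4)·(0.0623) = 1.1771.

Step 5 — scale by n: T² = 5 · 1.1771 = 5.8855.

T² ≈ 5.8855


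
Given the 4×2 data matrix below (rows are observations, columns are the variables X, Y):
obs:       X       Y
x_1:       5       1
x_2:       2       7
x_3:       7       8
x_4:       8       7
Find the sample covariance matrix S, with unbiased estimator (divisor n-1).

Step 1 — column means:
  mean(X) = (5 + 2 + 7 + 8) / 4 = 22/4 = 5.5
  mean(Y) = (1 + 7 + 8 + 7) / 4 = 23/4 = 5.75

Step 2 — sample covariance S[i,j] = (1/(n-1)) · Σ_k (x_{k,i} - mean_i) · (x_{k,j} - mean_j), with n-1 = 3.
  S[X,X] = ((-0.5)·(-0.5) + (-3.5)·(-3.5) + (1.5)·(1.5) + (2.5)·(2.5)) / 3 = 21/3 = 7
  S[X,Y] = ((-0.5)·(-4.75) + (-3.5)·(1.25) + (1.5)·(2.25) + (2.5)·(1.25)) / 3 = 4.5/3 = 1.5
  S[Y,Y] = ((-4.75)·(-4.75) + (1.25)·(1.25) + (2.25)·(2.25) + (1.25)·(1.25)) / 3 = 30.75/3 = 10.25

S is symmetric (S[j,i] = S[i,j]). Assembling:

S = [[7, 1.5],
 [1.5, 10.25]]


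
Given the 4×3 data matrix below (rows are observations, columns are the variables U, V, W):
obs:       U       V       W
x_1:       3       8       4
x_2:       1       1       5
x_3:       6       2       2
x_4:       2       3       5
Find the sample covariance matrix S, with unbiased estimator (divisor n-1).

Step 1 — column means:
  mean(U) = (3 + 1 + 6 + 2) / 4 = 12/4 = 3
  mean(V) = (8 + 1 + 2 + 3) / 4 = 14/4 = 3.5
  mean(W) = (4 + 5 + 2 + 5) / 4 = 16/4 = 4

Step 2 — sample covariance S[i,j] = (1/(n-1)) · Σ_k (x_{k,i} - mean_i) · (x_{k,j} - mean_j), with n-1 = 3.
  S[U,U] = ((0)·(0) + (-2)·(-2) + (3)·(3) + (-1)·(-1)) / 3 = 14/3 = 4.6667
  S[U,V] = ((0)·(4.5) + (-2)·(-2.5) + (3)·(-1.5) + (-1)·(-0.5)) / 3 = 1/3 = 0.3333
  S[U,W] = ((0)·(0) + (-2)·(1) + (3)·(-2) + (-1)·(1)) / 3 = -9/3 = -3
  S[V,V] = ((4.5)·(4.5) + (-2.5)·(-2.5) + (-1.5)·(-1.5) + (-0.5)·(-0.5)) / 3 = 29/3 = 9.6667
  S[V,W] = ((4.5)·(0) + (-2.5)·(1) + (-1.5)·(-2) + (-0.5)·(1)) / 3 = 0/3 = 0
  S[W,W] = ((0)·(0) + (1)·(1) + (-2)·(-2) + (1)·(1)) / 3 = 6/3 = 2

S is symmetric (S[j,i] = S[i,j]). Assembling:

S = [[4.6667, 0.3333, -3],
 [0.3333, 9.6667, 0],
 [-3, 0, 2]]


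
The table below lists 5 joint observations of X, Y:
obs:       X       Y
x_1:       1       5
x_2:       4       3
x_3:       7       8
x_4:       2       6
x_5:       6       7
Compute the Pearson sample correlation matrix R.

Step 1 — column means:
  mean(X) = (1 + 4 + 7 + 2 + 6) / 5 = 20/5 = 4
  mean(Y) = (5 + 3 + 8 + 6 + 7) / 5 = 29/5 = 5.8

Step 2 — sample variances and covariances s[i,j] = (1/(n-1)) · Σ_k (x_{k,i} - mean_i) · (x_{k,j} - mean_j), with n-1 = 4:
  s[X,X] = ((-3)·(-3) + (0)·(0) + (3)·(3) + (-2)·(-2) + (2)·(2)) / 4 = 26/4 = 6.5
  s[X,Y] = ((-3)·(-0.8) + (0)·(-2.8) + (3)·(2.2) + (-2)·(0.2) + (2)·(1.2)) / 4 = 11/4 = 2.75
  s[Y,Y] = ((-0.8)·(-0.8) + (-2.8)·(-2.8) + (2.2)·(2.2) + (0.2)·(0.2) + (1.2)·(1.2)) / 4 = 14.8/4 = 3.7
  Sample standard deviations s_i = √(s[i,i]):
  s(X) = √(6.5) = 2.5495
  s(Y) = √(3.7) = 1.9235

Step 3 — r_{ij} = s_{ij} / (s_i · s_j):
  r[X,X] = 1 (diagonal).
  r[X,Y] = 2.75 / (2.5495 · 1.9235) = 2.75 / 4.9041 = 0.5608
  r[Y,Y] = 1 (diagonal).

R is symmetric with unit diagonal. Assembling:

R = [[1, 0.5608],
 [0.5608, 1]]


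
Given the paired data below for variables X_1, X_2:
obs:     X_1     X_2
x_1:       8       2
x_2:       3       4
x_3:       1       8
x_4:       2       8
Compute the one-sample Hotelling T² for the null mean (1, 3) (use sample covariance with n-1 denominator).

Step 1 — sample mean vector:
  mean(X_1) = (8 + 3 + 1 + 2) / 4 = 14/4 = 3.5
  mean(X_2) = (2 + 4 + 8 + 8) / 4 = 22/4 = 5.5
  x̄ = (3.5, 5.5),  deviation x̄ - mu_0 = (3.5, 5.5) - (1, 3) = (2.5, 2.5).

Step 2 — sample covariance matrix, S[i,j] = (1/(n-1)) · Σ_k (x_{k,i} - mean_i) · (x_{k,j} - mean_j), divisor n-1 = 3:
  S[X_1,X_1] = ((4.5)·(4.5) + (-0.5)·(-0.5) + (-2.5)·(-2.5) + (-1.5)·(-1.5)) / 3 = 29/3 = 9.6667
  S[X_1,X_2] = ((4.5)·(-3.5) + (-0.5)·(-1.5) + (-2.5)·(2.5) + (-1.5)·(2.5)) / 3 = -25/3 = -8.3333
  S[X_2,X_2] = ((-3.5)·(-3.5) + (-1.5)·(-1.5) + (2.5)·(2.5) + (2.5)·(2.5)) / 3 = 27/3 = 9
  S = [[9.6667, -8.3333],
 [-8.3333, 9]].

Step 3 — invert S. det(S) = 9.6667·9 - (-8.3333)² = 17.5556.
  S^{-1} = (1/det) · [[d, -b], [-b, a]] = [[0.5127, 0.4747],
 [0.4747, 0.5506]].

Step 4 — quadratic form (x̄ - mu_0)^T · S^{-1} · (x̄ - mu_0):
  S^{-1} · (x̄ - mu_0) = (2.4684, 2.5633),
  (x̄ - mu_0)^T · [...] = (2.5)·(2.4684) + (2.5)·(2.5633) = 12.5791.

Step 5 — scale by n: T² = 4 · 12.5791 = 50.3165.

T² ≈ 50.3165


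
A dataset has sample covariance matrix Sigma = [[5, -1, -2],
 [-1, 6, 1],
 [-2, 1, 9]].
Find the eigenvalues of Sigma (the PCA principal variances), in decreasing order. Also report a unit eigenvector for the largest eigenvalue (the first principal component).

Step 1 — characteristic polynomial p(λ) = det(λI - Sigma) = λ³ - tr·λ² + c_1·λ - det, where tr = trace, c_1 = sum of the principal 2×2 minors, det = det(Sigma):
  tr = 5 + 6 + 9 = 20,
  c_1 = (5·6 - (-1)²) + (5·9 - (-2)²) + (6·9 - (1)²) = 29 + 41 + 53 = 123,
  det = 5·(6·9 - (1)²) - (-1)·((-1)·9 - (1)·(-2)) + (-2)·((-1)·(1) - 6·(-2)) = 5·(53) - (-1)·(-7) + (-2)·(11) = 236.
  So p(λ) = λ³ - 20λ² + 123λ - 236.
Step 2 — look for an integer root (rational root theorem: any rational root is an integer divisor of 236). Testing λ = 4:
  p(4) = 64 - 320 + 492 - 236 = 0  ✓
  Dividing out (λ - 4): p(λ) = (λ - 4)(λ² - 16λ + 59).
Step 3 — remaining eigenvalues from the quadratic λ² - 16λ + 59 = 0:
  Δ = 16² - 4·59 = 256 - 236 = 20,  λ = (16 ± √20)/2 = (16 ± 4.4721)/2 ≈ 10.2361 or 5.7639.
  Sorted: λ_1 = 10.2361,  λ_2 = 5.7639,  λ_3 = 4  (check: sum = 20 = tr ✓).

Step 4 — unit eigenvector for λ_1 ≈ 10.2361: v spans the null space of (Sigma - λ_1 I), whose rows are
  r_1 = (-5.2361, -1, -2),  r_2 = (-1, -4.2361, 1),  r_3 = (-2, 1, -1.2361).
  v is orthogonal to every row, so take v ∝ r_1 × r_2 = ((-1)·(1) - (-2)·(-4.2361), (-2)·(-1) - (-5.2361)·(1), (-5.2361)·(-4.2361) - (-1)·(-1)) ≈ (-9.4721, 7.2361, 21.1803).
  Rescale (multiply by -1 so the first nonzero entry is positive): u = (9.4721, -7.2361, -21.1803).
  ||u|| = √((9.4721)² + (-7.2361)² + (-21.1803)²) = √(590.6888) ≈ 24.3041,  v_1 = u/||u|| ≈ (0.3897, -0.2977, -0.8715) (||v_1|| = 1).

λ_1 = 10.2361,  λ_2 = 5.7639,  λ_3 = 4;  v_1 ≈ (0.3897, -0.2977, -0.8715)


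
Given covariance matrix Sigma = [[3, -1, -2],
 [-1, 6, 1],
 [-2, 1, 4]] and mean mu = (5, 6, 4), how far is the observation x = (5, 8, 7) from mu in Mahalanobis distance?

Step 1 — centre the observation: (x - mu) = (0, 2, 3).

Step 2 — invert Sigma (cofactor / det for 3×3, or solve directly):
  Sigma^{-1} = [[0.5111, 0.0444, 0.2444],
 [0.0444, 0.1778, -0.0222],
 [0.2444, -0.0222, 0.3778]].

Step 3 — form the quadratic (x - mu)^T · Sigma^{-1} · (x - mu):
  Sigma^{-1} · (x - mu) = (0.8222, 0.2889, 1.0889).
  (x - mu)^T · [Sigma^{-1} · (x - mu)] = (0)·(0.8222) + (2)·(0.2889) + (3)·(1.0889) = 3.8444.

Step 4 — take square root: d = √(3.8444) ≈ 1.9607.

d(x, mu) = √(3.8444) ≈ 1.9607


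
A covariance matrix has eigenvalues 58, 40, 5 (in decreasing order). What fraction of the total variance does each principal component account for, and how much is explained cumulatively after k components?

Step 1 — total variance = trace(Sigma) = Σ λ_i = 58 + 40 + 5 = 103.

Step 2 — fraction explained by component i = λ_i / Σ λ:
  PC1: 58/103 = 0.5631
  PC2: 40/103 = 0.3883
  PC3: 5/103 = 0.0485

Step 3 — cumulative fraction after k components = (λ_1 + ... + λ_k) / Σ λ:
  k = 1: 58/103 = 0.5631
  k = 2: (58 + 40)/103 = 98/103 = 0.9515
  k = 3: (58 + 40 + 5)/103 = 103/103 = 1

Summary (fraction, with percent):

explained: PC1 0.5631 (56.31%), PC2 0.3883 (38.83%), PC3 0.0485 (4.85%);  cumulative: 0.5631, 0.9515, 1


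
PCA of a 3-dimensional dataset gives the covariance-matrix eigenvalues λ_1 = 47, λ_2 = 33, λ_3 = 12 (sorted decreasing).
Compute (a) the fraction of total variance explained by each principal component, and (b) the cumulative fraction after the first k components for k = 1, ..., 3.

Step 1 — total variance = trace(Sigma) = Σ λ_i = 47 + 33 + 12 = 92.

Step 2 — fraction explained by component i = λ_i / Σ λ:
  PC1: 47/92 = 0.5109
  PC2: 33/92 = 0.3587
  PC3: 12/92 = 0.1304

Step 3 — cumulative fraction after k components = (λ_1 + ... + λ_k) / Σ λ:
  k = 1: 47/92 = 0.5109
  k = 2: (47 + 33)/92 = 80/92 = 0.8696
  k = 3: (47 + 33 + 12)/92 = 92/92 = 1

Summary (fraction, with percent):

explained: PC1 0.5109 (51.09%), PC2 0.3587 (35.87%), PC3 0.1304 (13.04%);  cumulative: 0.5109, 0.8696, 1


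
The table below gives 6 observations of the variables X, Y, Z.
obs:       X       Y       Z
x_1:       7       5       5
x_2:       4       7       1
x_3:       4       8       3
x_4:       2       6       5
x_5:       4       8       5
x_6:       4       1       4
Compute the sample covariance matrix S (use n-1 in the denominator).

Step 1 — column means:
  mean(X) = (7 + 4 + 4 + 2 + 4 + 4) / 6 = 25/6 = 4.1667
  mean(Y) = (5 + 7 + 8 + 6 + 8 + 1) / 6 = 35/6 = 5.8333
  mean(Z) = (5 + 1 + 3 + 5 + 5 + 4) / 6 = 23/6 = 3.8333

Step 2 — sample covariance S[i,j] = (1/(n-1)) · Σ_k (x_{k,i} - mean_i) · (x_{k,j} - mean_j), with n-1 = 5.
  S[X,X] = ((2.8333)·(2.8333) + (-0.1667)·(-0.1667) + (-0.1667)·(-0.1667) + (-2.1667)·(-2.1667) + (-0.1667)·(-0.1667) + (-0.1667)·(-0.1667)) / 5 = 12.8333/5 = 2.5667
  S[X,Y] = ((2.8333)·(-0.8333) + (-0.1667)·(1.1667) + (-0.1667)·(2.1667) + (-2.1667)·(0.1667) + (-0.1667)·(2.1667) + (-0.1667)·(-4.8333)) / 5 = -2.8333/5 = -0.5667
  S[X,Z] = ((2.8333)·(1.1667) + (-0.1667)·(-2.8333) + (-0.1667)·(-0.8333) + (-2.1667)·(1.1667) + (-0.1667)·(1.1667) + (-0.1667)·(0.1667)) / 5 = 1.1667/5 = 0.2333
  S[Y,Y] = ((-0.8333)·(-0.8333) + (1.1667)·(1.1667) + (2.1667)·(2.1667) + (0.1667)·(0.1667) + (2.1667)·(2.1667) + (-4.8333)·(-4.8333)) / 5 = 34.8333/5 = 6.9667
  S[Y,Z] = ((-0.8333)·(1.1667) + (1.1667)·(-2.8333) + (2.1667)·(-0.8333) + (0.1667)·(1.1667) + (2.1667)·(1.1667) + (-4.8333)·(0.1667)) / 5 = -4.1667/5 = -0.8333
  S[Z,Z] = ((1.1667)·(1.1667) + (-2.8333)·(-2.8333) + (-0.8333)·(-0.8333) + (1.1667)·(1.1667) + (1.1667)·(1.1667) + (0.1667)·(0.1667)) / 5 = 12.8333/5 = 2.5667

S is symmetric (S[j,i] = S[i,j]). Assembling:

S = [[2.5667, -0.5667, 0.2333],
 [-0.5667, 6.9667, -0.8333],
 [0.2333, -0.8333, 2.5667]]


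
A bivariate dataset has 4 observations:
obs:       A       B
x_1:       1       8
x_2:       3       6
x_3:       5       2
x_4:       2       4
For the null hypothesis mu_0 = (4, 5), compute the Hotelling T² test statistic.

Step 1 — sample mean vector:
  mean(A) = (1 + 3 + 5 + 2) / 4 = 11/4 = 2.75
  mean(B) = (8 + 6 + 2 + 4) / 4 = 20/4 = 5
  x̄ = (2.75, 5),  deviation x̄ - mu_0 = (2.75, 5) - (4, 5) = (-1.25, 0).

Step 2 — sample covariance matrix, S[i,j] = (1/(n-1)) · Σ_k (x_{k,i} - mean_i) · (x_{k,j} - mean_j), divisor n-1 = 3:
  S[A,A] = ((-1.75)·(-1.75) + (0.25)·(0.25) + (2.25)·(2.25) + (-0.75)·(-0.75)) / 3 = 8.75/3 = 2.9167
  S[A,B] = ((-1.75)·(3) + (0.25)·(1) + (2.25)·(-3) + (-0.75)·(-1)) / 3 = -11/3 = -3.6667
  S[B,B] = ((3)·(3) + (1)·(1) + (-3)·(-3) + (-1)·(-1)) / 3 = 20/3 = 6.6667
  S = [[2.9167, -3.6667],
 [-3.6667, 6.6667]].

Step 3 — invert S. det(S) = 2.9167·6.6667 - (-3.6667)² = 6.
  S^{-1} = (1/det) · [[d, -b], [-b, a]] = [[1.1111, 0.6111],
 [0.6111, 0.4861]].

Step 4 — quadratic form (x̄ - mu_0)^T · S^{-1} · (x̄ - mu_0):
  S^{-1} · (x̄ - mu_0) = (-1.3889, -0.7639),
  (x̄ - mu_0)^T · [...] = (-1.25)·(-1.3889) + (0)·(-0.7639) = 1.7361.

Step 5 — scale by n: T² = 4 · 1.7361 = 6.9444.

T² ≈ 6.9444


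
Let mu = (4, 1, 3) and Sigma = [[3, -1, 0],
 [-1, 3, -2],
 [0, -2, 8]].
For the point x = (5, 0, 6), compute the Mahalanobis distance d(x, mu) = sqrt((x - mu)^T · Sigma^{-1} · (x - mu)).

Step 1 — centre the observation: (x - mu) = (1, -1, 3).

Step 2 — invert Sigma (cofactor / det for 3×3, or solve directly):
  Sigma^{-1} = [[0.3846, 0.1538, 0.0385],
 [0.1538, 0.4615, 0.1154],
 [0.0385, 0.1154, 0.1538]].

Step 3 — form the quadratic (x - mu)^T · Sigma^{-1} · (x - mu):
  Sigma^{-1} · (x - mu) = (0.3462, 0.0385, 0.3846).
  (x - mu)^T · [Sigma^{-1} · (x - mu)] = (1)·(0.3462) + (-1)·(0.0385) + (3)·(0.3846) = 1.4615.

Step 4 — take square root: d = √(1.4615) ≈ 1.2089.

d(x, mu) = √(1.4615) ≈ 1.2089


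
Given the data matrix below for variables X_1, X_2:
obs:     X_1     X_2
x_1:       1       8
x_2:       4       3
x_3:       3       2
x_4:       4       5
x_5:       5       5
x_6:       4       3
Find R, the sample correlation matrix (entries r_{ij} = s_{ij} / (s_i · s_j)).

Step 1 — column means:
  mean(X_1) = (1 + 4 + 3 + 4 + 5 + 4) / 6 = 21/6 = 3.5
  mean(X_2) = (8 + 3 + 2 + 5 + 5 + 3) / 6 = 26/6 = 4.3333

Step 2 — sample variances and covariances s[i,j] = (1/(n-1)) · Σ_k (x_{k,i} - mean_i) · (x_{k,j} - mean_j), with n-1 = 5:
  s[X_1,X_1] = ((-2.5)·(-2.5) + (0.5)·(0.5) + (-0.5)·(-0.5) + (0.5)·(0.5) + (1.5)·(1.5) + (0.5)·(0.5)) / 5 = 9.5/5 = 1.9
  s[X_1,X_2] = ((-2.5)·(3.6667) + (0.5)·(-1.3333) + (-0.5)·(-2.3333) + (0.5)·(0.6667) + (1.5)·(0.6667) + (0.5)·(-1.3333)) / 5 = -8/5 = -1.6
  s[X_2,X_2] = ((3.6667)·(3.6667) + (-1.3333)·(-1.3333) + (-2.3333)·(-2.3333) + (0.6667)·(0.6667) + (0.6667)·(0.6667) + (-1.3333)·(-1.3333)) / 5 = 23.3333/5 = 4.6667
  Sample standard deviations s_i = √(s[i,i]):
  s(X_1) = √(1.9) = 1.3784
  s(X_2) = √(4.6667) = 2.1602

Step 3 — r_{ij} = s_{ij} / (s_i · s_j):
  r[X_1,X_1] = 1 (diagonal).
  r[X_1,X_2] = -1.6 / (1.3784 · 2.1602) = -1.6 / 2.9777 = -0.5373
  r[X_2,X_2] = 1 (diagonal).

R is symmetric with unit diagonal. Assembling:

R = [[1, -0.5373],
 [-0.5373, 1]]


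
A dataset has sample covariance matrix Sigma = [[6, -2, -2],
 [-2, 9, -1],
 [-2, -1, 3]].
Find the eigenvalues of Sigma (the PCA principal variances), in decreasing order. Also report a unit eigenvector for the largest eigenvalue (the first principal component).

Step 1 — characteristic polynomial p(λ) = det(λI - Sigma) = λ³ - tr·λ² + c_1·λ - det, where tr = trace, c_1 = sum of the principal 2×2 minors, det = det(Sigma):
  tr = 6 + 9 + 3 = 18,
  c_1 = (6·9 - (-2)²) + (6·3 - (-2)²) + (9·3 - (-1)²) = 50 + 14 + 26 = 90,
  det = 6·(9·3 - (-1)²) - (-2)·((-2)·3 - (-1)·(-2)) + (-2)·((-2)·(-1) - 9·(-2)) = 6·(26) - (-2)·(-8) + (-2)·(20) = 100.
  So p(λ) = λ³ - 18λ² + 90λ - 100.
Step 2 — look for an integer root (rational root theorem: any rational root is an integer divisor of 100). Testing λ = 10:
  p(10) = 1000 - 1800 + 900 - 100 = 0  ✓
  Dividing out (λ - 10): p(λ) = (λ - 10)(λ² - 8λ + 10).
Step 3 — remaining eigenvalues from the quadratic λ² - 8λ + 10 = 0:
  Δ = 8² - 4·10 = 64 - 40 = 24,  λ = (8 ± √24)/2 = (8 ± 4.899)/2 ≈ 6.4495 or 1.5505.
  Sorted: λ_1 = 10,  λ_2 = 6.4495,  λ_3 = 1.5505  (check: sum = 18 = tr ✓).

Step 4 — unit eigenvector for λ_1 = 10: v spans the null space of (Sigma - λ_1 I), whose rows are
  r_1 = (-4, -2, -2),  r_2 = (-2, -1, -1),  r_3 = (-2, -1, -7).
  v is orthogonal to every row, so take v ∝ r_1 × r_3 = ((-2)·(-7) - (-2)·(-1), (-2)·(-2) - (-4)·(-7), (-4)·(-1) - (-2)·(-2)) = (12, -24, 0).
  Rescale (divide by 12): u = (1, -2, 0).
  ||u|| = √((1)² + (-2)² + (0)²) = √(5) ≈ 2.2361,  v_1 = u/||u|| ≈ (0.4472, -0.8944, 0) (||v_1|| = 1).

λ_1 = 10,  λ_2 = 6.4495,  λ_3 = 1.5505;  v_1 ≈ (0.4472, -0.8944, 0)


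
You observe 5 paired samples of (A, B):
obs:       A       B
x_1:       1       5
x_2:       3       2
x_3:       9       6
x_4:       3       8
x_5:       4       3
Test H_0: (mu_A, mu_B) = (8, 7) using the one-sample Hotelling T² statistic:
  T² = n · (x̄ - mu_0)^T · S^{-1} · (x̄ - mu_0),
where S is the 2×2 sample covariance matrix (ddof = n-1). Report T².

Step 1 — sample mean vector:
  mean(A) = (1 + 3 + 9 + 3 + 4) / 5 = 20/5 = 4
  mean(B) = (5 + 2 + 6 + 8 + 3) / 5 = 24/5 = 4.8
  x̄ = (4, 4.8),  deviation x̄ - mu_0 = (4, 4.8) - (8, 7) = (-4, -2.2).

Step 2 — sample covariance matrix, S[i,j] = (1/(n-1)) · Σ_k (x_{k,i} - mean_i) · (x_{k,j} - mean_j), divisor n-1 = 4:
  S[A,A] = ((-3)·(-3) + (-1)·(-1) + (5)·(5) + (-1)·(-1) + (0)·(0)) / 4 = 36/4 = 9
  S[A,B] = ((-3)·(0.2) + (-1)·(-2.8) + (5)·(1.2) + (-1)·(3.2) + (0)·(-1.8)) / 4 = 5/4 = 1.25
  S[B,B] = ((0.2)·(0.2) + (-2.8)·(-2.8) + (1.2)·(1.2) + (3.2)·(3.2) + (-1.8)·(-1.8)) / 4 = 22.8/4 = 5.7
  S = [[9, 1.25],
 [1.25, 5.7]].

Step 3 — invert S. det(S) = 9·5.7 - (1.25)² = 49.7375.
  S^{-1} = (1/det) · [[d, -b], [-b, a]] = [[0.1146, -0.0251],
 [-0.0251, 0.1809]].

Step 4 — quadratic form (x̄ - mu_0)^T · S^{-1} · (x̄ - mu_0):
  S^{-1} · (x̄ - mu_0) = (-0.4031, -0.2976),
  (x̄ - mu_0)^T · [...] = (-4)·(-0.4031) + (-2.2)·(-0.2976) = 2.2671.

Step 5 — scale by n: T² = 5 · 2.2671 = 11.3355.

T² ≈ 11.3355


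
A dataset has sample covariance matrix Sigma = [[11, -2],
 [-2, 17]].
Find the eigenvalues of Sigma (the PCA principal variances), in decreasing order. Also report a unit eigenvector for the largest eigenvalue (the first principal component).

Step 1 — characteristic polynomial of 2×2 Sigma:
  det(Sigma - λI) = λ² - trace · λ + det = 0.
  trace = 11 + 17 = 28, det = 11·17 - (-2)² = 183.
Step 2 — discriminant:
  Δ = trace² - 4·det = 784 - 732 = 52.
Step 3 — eigenvalues:
  λ = (trace ± √Δ)/2 = (28 ± 7.2111)/2,
  λ_1 = 17.6056,  λ_2 = 10.3944.

Step 4 — unit eigenvector for λ_1: solve (Sigma - λ_1 I)v = 0. First row:
  (11 - 17.6056)·v_x + (-2)·v_y = 0, i.e. (-6.6056)·v_x + (-2)·v_y = 0,
  so v ∝ (b, λ_1 - a) = (-2, 6.6056); multiply by -1 so the first entry is positive: u = (2, -6.6056).
  ||u|| = √((2)² + (-6.6056)²) = √(47.6333) ≈ 6.9017,
  v_1 = u/||u|| ≈ (0.2898, -0.9571) (||v_1|| = 1).

λ_1 = 17.6056,  λ_2 = 10.3944;  v_1 ≈ (0.2898, -0.9571)


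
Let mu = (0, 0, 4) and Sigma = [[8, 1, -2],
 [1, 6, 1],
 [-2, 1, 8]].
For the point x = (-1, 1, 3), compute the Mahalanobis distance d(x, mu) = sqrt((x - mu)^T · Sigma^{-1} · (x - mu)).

Step 1 — centre the observation: (x - mu) = (-1, 1, -1).

Step 2 — invert Sigma (cofactor / det for 3×3, or solve directly):
  Sigma^{-1} = [[0.1382, -0.0294, 0.0382],
 [-0.0294, 0.1765, -0.0294],
 [0.0382, -0.0294, 0.1382]].

Step 3 — form the quadratic (x - mu)^T · Sigma^{-1} · (x - mu):
  Sigma^{-1} · (x - mu) = (-0.2059, 0.2353, -0.2059).
  (x - mu)^T · [Sigma^{-1} · (x - mu)] = (-1)·(-0.2059) + (1)·(0.2353) + (-1)·(-0.2059) = 0.6471.

Step 4 — take square root: d = √(0.6471) ≈ 0.8044.

d(x, mu) = √(0.6471) ≈ 0.8044


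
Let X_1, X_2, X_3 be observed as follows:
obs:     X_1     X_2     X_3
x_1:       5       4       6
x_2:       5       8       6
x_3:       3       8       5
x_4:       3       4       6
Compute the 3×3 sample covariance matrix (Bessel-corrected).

Step 1 — column means:
  mean(X_1) = (5 + 5 + 3 + 3) / 4 = 16/4 = 4
  mean(X_2) = (4 + 8 + 8 + 4) / 4 = 24/4 = 6
  mean(X_3) = (6 + 6 + 5 + 6) / 4 = 23/4 = 5.75

Step 2 — sample covariance S[i,j] = (1/(n-1)) · Σ_k (x_{k,i} - mean_i) · (x_{k,j} - mean_j), with n-1 = 3.
  S[X_1,X_1] = ((1)·(1) + (1)·(1) + (-1)·(-1) + (-1)·(-1)) / 3 = 4/3 = 1.3333
  S[X_1,X_2] = ((1)·(-2) + (1)·(2) + (-1)·(2) + (-1)·(-2)) / 3 = 0/3 = 0
  S[X_1,X_3] = ((1)·(0.25) + (1)·(0.25) + (-1)·(-0.75) + (-1)·(0.25)) / 3 = 1/3 = 0.3333
  S[X_2,X_2] = ((-2)·(-2) + (2)·(2) + (2)·(2) + (-2)·(-2)) / 3 = 16/3 = 5.3333
  S[X_2,X_3] = ((-2)·(0.25) + (2)·(0.25) + (2)·(-0.75) + (-2)·(0.25)) / 3 = -2/3 = -0.6667
  S[X_3,X_3] = ((0.25)·(0.25) + (0.25)·(0.25) + (-0.75)·(-0.75) + (0.25)·(0.25)) / 3 = 0.75/3 = 0.25

S is symmetric (S[j,i] = S[i,j]). Assembling:

S = [[1.3333, 0, 0.3333],
 [0, 5.3333, -0.6667],
 [0.3333, -0.6667, 0.25]]
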